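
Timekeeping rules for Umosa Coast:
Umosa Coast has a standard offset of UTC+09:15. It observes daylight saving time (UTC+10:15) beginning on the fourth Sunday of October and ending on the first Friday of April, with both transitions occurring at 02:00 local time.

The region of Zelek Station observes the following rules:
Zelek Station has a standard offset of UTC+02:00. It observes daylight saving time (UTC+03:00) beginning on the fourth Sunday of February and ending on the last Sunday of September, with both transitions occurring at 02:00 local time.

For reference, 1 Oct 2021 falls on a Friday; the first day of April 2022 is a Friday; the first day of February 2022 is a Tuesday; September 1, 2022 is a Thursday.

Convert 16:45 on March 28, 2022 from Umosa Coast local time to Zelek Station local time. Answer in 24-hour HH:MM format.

1 October 2021 is a Friday, so the first Sunday is October 3 and the fourth is October 24.
1 April 2022 is a Friday, so the first Friday is April 1.
March 28, 2022 lies within the daylight-saving period (24 October 2021 – 1 April 2022), so Umosa Coast is on daylight time, UTC+10:15.
16:45 Umosa Coast − 10h15m = 06:30 UTC.
1 February 2022 is a Tuesday, so the first Sunday is February 6 and the fourth is February 27.
1 September 2022 is a Thursday, so Sundays fall on 4, 11, 18, 25; the last is September 25.
At the standard offset (UTC+02:00), 06:30 UTC + 2h = 08:30 Zelek Station standard time.
The standard-time date in Zelek Station, March 28, 2022, lies within the daylight-saving period (27 February – 25 September), so Zelek Station is on daylight time, UTC+03:00.
06:30 UTC + 3h = 09:30 Zelek Station.

09:30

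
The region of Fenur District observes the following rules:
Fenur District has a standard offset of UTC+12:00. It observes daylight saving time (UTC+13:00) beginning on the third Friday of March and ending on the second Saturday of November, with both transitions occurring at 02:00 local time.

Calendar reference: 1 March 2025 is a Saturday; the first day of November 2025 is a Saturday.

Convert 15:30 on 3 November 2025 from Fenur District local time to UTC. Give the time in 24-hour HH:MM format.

1 March 2025 is a Saturday, so the first Friday is March 7 and the third is March 21.
1 November 2025 is a Saturday, so the first Saturday is November 1 and the second is November 8.
3 November 2025 lies within the daylight-saving period (21 March – 8 November), so Fenur District is on daylight time, UTC+13:00.
15:30 local − 13h = 02:30 UTC.

02:30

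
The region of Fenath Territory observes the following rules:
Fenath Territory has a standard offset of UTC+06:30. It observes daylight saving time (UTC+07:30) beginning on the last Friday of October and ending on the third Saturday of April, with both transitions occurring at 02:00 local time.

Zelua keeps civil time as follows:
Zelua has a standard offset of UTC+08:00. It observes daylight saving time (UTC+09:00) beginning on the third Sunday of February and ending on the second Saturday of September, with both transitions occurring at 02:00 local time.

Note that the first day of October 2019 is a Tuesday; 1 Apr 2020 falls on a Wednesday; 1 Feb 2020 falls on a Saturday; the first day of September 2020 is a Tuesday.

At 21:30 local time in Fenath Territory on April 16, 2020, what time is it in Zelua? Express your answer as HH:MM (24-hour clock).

23:00

1 October 2019 is a Tuesday, so Fridays fall on 4, 11, 18, 25; the last is October 25.
1 April 2020 is a Wednesday, so the first Saturday is April 4 and the third is April 18.
April 16, 2020 falls between 25 October 2019 and 18 April 2020, so daylight saving is in effect and Fenath Territory is at UTC+07:30.
21:30 Fenath Territory − 7h30m = 14:00 UTC.
1 February 2020 is a Saturday, so the first Sunday is February 2 and the third is February 16.
1 September 2020 is a Tuesday, so the first Saturday is September 5 and the second is September 12.
At the standard offset (UTC+08:00), 14:00 UTC + 8h = 22:00 Zelua standard time.
The standard-time date in Zelua, April 16, 2020, falls between 16 February and 12 September, so daylight saving is in effect and Zelua is at UTC+09:00.
14:00 UTC + 9h = 23:00 Zelua.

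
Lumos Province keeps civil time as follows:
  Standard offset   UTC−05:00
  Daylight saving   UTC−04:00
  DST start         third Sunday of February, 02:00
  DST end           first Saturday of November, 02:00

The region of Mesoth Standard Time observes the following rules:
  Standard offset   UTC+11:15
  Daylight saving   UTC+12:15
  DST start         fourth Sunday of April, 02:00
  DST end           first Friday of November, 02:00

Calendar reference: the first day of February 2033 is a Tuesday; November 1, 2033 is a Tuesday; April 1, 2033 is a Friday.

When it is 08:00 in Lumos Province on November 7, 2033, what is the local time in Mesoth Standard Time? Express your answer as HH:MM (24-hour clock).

00:15

1 February 2033 is a Tuesday, so the first Sunday is February 6 and the third is February 20.
1 November 2033 is a Tuesday, so the first Saturday is November 5.
November 7, 2033 does not fall between 20 February and 5 November, so daylight saving is not in effect and Lumos Province is at UTC−05:00.
08:00 Lumos Province + 5h = 13:00 UTC.
1 April 2033 is a Friday, so the first Sunday is April 3 and the fourth is April 24.
1 November 2033 is a Tuesday, so the first Friday is November 4.
At the standard offset (UTC+11:15), 13:00 UTC + 11h15m = 00:15 Mesoth Standard Time standard time (rolling into the next day, 8 November 2033).
The standard-time date in Mesoth Standard Time, November 8, 2033, does not fall between 24 April and 4 November, so daylight saving is not in effect and Mesoth Standard Time is at UTC+11:15.
13:00 UTC + 11h15m = 00:15 Mesoth Standard Time (rolling into the next day, 8 November 2033).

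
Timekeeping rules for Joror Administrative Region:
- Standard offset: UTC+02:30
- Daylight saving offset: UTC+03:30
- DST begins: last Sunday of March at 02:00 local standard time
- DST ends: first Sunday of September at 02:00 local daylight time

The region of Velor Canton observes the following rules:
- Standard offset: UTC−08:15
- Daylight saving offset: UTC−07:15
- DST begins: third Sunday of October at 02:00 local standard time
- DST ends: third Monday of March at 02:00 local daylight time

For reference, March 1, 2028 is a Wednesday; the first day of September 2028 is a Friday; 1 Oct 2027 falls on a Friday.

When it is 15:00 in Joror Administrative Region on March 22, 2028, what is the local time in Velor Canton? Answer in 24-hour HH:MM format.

1 March 2028 is a Wednesday, so Sundays fall on 5, 12, 19, 26; the last is March 26.
1 September 2028 is a Friday, so the first Sunday is September 3.
March 22, 2028 does not fall between 26 March and 3 September, so daylight saving is not in effect and Joror Administrative Region is at UTC+02:30.
15:00 Joror Administrative Region − 2h30m = 12:30 UTC.
1 October 2027 is a Friday, so the first Sunday is October 3 and the third is October 17.
1 March 2028 is a Wednesday, so the first Monday is March 6 and the third is March 20.
At the standard offset (UTC−08:15), 12:30 UTC − 8h15m = 04:15 Velor Canton standard time.
Daylight saving runs 17 October 2027 – 20 March 2028; the standard-time date in Velor Canton, March 22, 2028, is outside that window, so Velor Canton is on standard time at UTC−08:15.
12:30 UTC − 8h15m = 04:15 Velor Canton.

04:15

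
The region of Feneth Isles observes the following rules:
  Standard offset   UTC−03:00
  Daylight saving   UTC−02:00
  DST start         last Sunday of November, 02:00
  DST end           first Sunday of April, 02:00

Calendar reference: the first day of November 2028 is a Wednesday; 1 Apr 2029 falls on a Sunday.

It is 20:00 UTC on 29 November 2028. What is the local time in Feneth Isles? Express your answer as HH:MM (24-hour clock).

1 November 2028 is a Wednesday, so Sundays fall on 5, 12, 19, 26; the last is November 26.
1 April 2029 is a Sunday, so the first Sunday is April 1.
At the standard offset (UTC−03:00), 20:00 UTC − 3h = 17:00 Feneth Isles standard time.
The standard-time date in Feneth Isles, 29 November 2028, lies within the daylight-saving period (26 November 2028 – 1 April 2029), so Feneth Isles is on daylight time, UTC−02:00.
20:00 UTC − 2h = 18:00 local.

18:00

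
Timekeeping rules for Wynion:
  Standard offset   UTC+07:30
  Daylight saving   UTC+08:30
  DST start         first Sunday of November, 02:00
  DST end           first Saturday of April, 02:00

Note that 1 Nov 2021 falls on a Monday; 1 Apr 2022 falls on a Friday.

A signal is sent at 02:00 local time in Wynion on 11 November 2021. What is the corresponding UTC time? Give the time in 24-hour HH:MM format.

17:30

1 November 2021 is a Monday, so the first Sunday is November 7.
1 April 2022 is a Friday, so the first Saturday is April 2.
11 November 2021 lies within the daylight-saving period (7 November 2021 – 2 April 2022), so Wynion is on daylight time, UTC+08:30.
02:00 local − 8h30m = 17:30 UTC (rolling into the previous day, 10 November 2021).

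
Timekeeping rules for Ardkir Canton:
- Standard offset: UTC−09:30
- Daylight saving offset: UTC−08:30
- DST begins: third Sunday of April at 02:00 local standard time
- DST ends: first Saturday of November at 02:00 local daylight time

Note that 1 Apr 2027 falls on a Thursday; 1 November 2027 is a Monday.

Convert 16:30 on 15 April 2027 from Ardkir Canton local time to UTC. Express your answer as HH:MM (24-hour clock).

02:00

1 April 2027 is a Thursday, so the first Sunday is April 4 and the third is April 18.
1 November 2027 is a Monday, so the first Saturday is November 6.
15 April 2027 does not fall between 18 April and 6 November, so daylight saving is not in effect and Ardkir Canton is at UTC−09:30.
16:30 local + 9h30m = 02:00 UTC (rolling into the next day, 16 April 2027).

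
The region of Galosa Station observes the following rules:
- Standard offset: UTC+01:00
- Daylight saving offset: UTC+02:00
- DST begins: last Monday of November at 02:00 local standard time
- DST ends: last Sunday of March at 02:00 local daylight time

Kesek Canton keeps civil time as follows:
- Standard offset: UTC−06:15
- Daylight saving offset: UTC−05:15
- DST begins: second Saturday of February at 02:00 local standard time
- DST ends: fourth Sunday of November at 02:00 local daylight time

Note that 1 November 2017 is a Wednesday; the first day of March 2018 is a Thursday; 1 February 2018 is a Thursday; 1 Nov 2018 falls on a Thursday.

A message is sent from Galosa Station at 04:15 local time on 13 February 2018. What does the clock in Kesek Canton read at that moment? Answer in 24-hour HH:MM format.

21:00

1 November 2017 is a Wednesday, so Mondays fall on 6, 13, 20, 27; the last is November 27.
1 March 2018 is a Thursday, so Sundays fall on 4, 11, 18, 25; the last is March 25.
Daylight saving runs 27 November 2017 – 25 March 2018; 13 February 2018 is inside that window, so Galosa Station is at UTC+02:00.
04:15 Galosa Station − 2h = 02:15 UTC.
1 February 2018 is a Thursday, so the first Saturday is February 3 and the second is February 10.
1 November 2018 is a Thursday, so the first Sunday is November 4 and the fourth is November 25.
At the standard offset (UTC−06:15), 02:15 UTC − 6h15m = 20:00 Kesek Canton standard time (rolling into the previous day, 12 February 2018).
The standard-time date in Kesek Canton, 12 February 2018, lies within the daylight-saving period (10 February – 25 November), so Kesek Canton is on daylight time, UTC−05:15.
02:15 UTC − 5h15m = 21:00 Kesek Canton (rolling into the previous day, 12 February 2018).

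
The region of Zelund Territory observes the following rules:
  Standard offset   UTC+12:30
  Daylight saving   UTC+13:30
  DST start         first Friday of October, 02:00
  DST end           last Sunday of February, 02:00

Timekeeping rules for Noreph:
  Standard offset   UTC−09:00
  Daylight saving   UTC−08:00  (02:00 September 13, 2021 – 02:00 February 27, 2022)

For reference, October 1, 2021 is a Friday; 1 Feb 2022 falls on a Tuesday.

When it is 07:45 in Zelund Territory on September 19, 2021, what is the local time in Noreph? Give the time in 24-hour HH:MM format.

1 October 2021 is a Friday, so the first Friday is October 1.
1 February 2022 is a Tuesday, so Sundays fall on 6, 13, 20, 27; the last is February 27.
Daylight saving runs 1 October 2021 – 27 February 2022; September 19, 2021 is outside that window, so Zelund Territory is on standard time at UTC+12:30.
07:45 Zelund Territory − 12h30m = 19:15 UTC (rolling into the previous day, 18 September 2021).
At the standard offset (UTC−09:00), 19:15 UTC − 9h = 10:15 Noreph standard time.
The standard-time date in Noreph, September 18, 2021, falls between 13 September 2021 and 27 February 2022, so daylight saving is in effect and Noreph is at UTC−08:00.
19:15 UTC − 8h = 11:15 Noreph.

11:15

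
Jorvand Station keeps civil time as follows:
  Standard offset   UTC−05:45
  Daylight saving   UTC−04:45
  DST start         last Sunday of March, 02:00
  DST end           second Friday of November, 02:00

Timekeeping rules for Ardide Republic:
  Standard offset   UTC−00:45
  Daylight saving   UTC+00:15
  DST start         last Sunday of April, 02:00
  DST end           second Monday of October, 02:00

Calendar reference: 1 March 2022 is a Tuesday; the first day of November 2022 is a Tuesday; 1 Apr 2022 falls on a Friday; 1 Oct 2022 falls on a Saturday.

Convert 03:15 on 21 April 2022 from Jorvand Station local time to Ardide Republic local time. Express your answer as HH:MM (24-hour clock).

1 March 2022 is a Tuesday, so Sundays fall on 6, 13, 20, 27; the last is March 27.
1 November 2022 is a Tuesday, so the first Friday is November 4 and the second is November 11.
Daylight saving runs 27 March – 11 November; 21 April 2022 is inside that window, so Jorvand Station is at UTC−04:45.
03:15 Jorvand Station + 4h45m = 08:00 UTC.
1 April 2022 is a Friday, so Sundays fall on 3, 10, 17, 24; the last is April 24.
1 October 2022 is a Saturday, so the first Monday is October 3 and the second is October 10.
At the standard offset (UTC−00:45), 08:00 UTC − 0h45m = 07:15 Ardide Republic standard time.
Daylight saving runs 24 April – 10 October; the standard-time date in Ardide Republic, 21 April 2022, is outside that window, so Ardide Republic is on standard time at UTC−00:45.
08:00 UTC − 0h45m = 07:15 Ardide Republic.

07:15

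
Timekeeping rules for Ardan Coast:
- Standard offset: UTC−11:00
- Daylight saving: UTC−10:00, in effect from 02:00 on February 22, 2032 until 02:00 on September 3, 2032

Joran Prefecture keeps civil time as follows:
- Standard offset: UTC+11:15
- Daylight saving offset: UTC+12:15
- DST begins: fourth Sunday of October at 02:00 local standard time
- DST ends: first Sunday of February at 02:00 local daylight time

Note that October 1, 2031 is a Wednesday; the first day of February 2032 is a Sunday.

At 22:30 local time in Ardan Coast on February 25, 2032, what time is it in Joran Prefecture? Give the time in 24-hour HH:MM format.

19:45

February 25, 2032 falls between 22 February and 3 September, so daylight saving is in effect and Ardan Coast is at UTC−10:00.
22:30 Ardan Coast + 10h = 08:30 UTC (rolling into the next day, 26 February 2032).
1 October 2031 is a Wednesday, so the first Sunday is October 5 and the fourth is October 26.
1 February 2032 is a Sunday, so the first Sunday is February 1.
At the standard offset (UTC+11:15), 08:30 UTC + 11h15m = 19:45 Joran Prefecture standard time.
Daylight saving runs 26 October 2031 – 1 February 2032; the standard-time date in Joran Prefecture, February 26, 2032, is outside that window, so Joran Prefecture is on standard time at UTC+11:15.
08:30 UTC + 11h15m = 19:45 Joran Prefecture.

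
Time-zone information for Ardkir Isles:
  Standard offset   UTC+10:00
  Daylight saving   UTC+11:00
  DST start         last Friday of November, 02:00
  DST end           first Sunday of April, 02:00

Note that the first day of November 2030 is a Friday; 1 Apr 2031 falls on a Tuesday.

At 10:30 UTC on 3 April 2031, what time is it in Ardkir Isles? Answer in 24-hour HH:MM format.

21:30

1 November 2030 is a Friday, so Fridays fall on 1, 8, 15, 22, 29; the last is November 29.
1 April 2031 is a Tuesday, so the first Sunday is April 6.
At the standard offset (UTC+10:00), 10:30 UTC + 10h = 20:30 Ardkir Isles standard time.
The standard-time date in Ardkir Isles, 3 April 2031, falls between 29 November 2030 and 6 April 2031, so daylight saving is in effect and Ardkir Isles is at UTC+11:00.
10:30 UTC + 11h = 21:30 local.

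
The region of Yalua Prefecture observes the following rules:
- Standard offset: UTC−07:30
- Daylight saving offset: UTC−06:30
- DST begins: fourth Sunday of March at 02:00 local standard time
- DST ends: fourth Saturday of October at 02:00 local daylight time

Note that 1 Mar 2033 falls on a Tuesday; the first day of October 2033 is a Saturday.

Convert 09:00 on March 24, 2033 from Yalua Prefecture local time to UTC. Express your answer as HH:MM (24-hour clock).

16:30

1 March 2033 is a Tuesday, so the first Sunday is March 6 and the fourth is March 27.
1 October 2033 is a Saturday, so the first Saturday is October 1 and the fourth is October 22.
Daylight saving runs 27 March – 22 October; March 24, 2033 is outside that window, so Yalua Prefecture is on standard time at UTC−07:30.
09:00 local + 7h30m = 16:30 UTC.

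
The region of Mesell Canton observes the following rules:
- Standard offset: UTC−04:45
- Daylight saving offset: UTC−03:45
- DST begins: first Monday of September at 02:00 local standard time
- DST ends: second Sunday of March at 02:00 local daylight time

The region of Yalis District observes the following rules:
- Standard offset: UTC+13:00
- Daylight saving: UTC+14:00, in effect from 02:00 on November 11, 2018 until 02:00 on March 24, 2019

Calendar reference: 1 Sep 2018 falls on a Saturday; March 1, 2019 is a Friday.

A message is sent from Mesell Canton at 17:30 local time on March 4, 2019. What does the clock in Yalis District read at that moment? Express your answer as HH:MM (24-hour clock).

1 September 2018 is a Saturday, so the first Monday is September 3.
1 March 2019 is a Friday, so the first Sunday is March 3 and the second is March 10.
March 4, 2019 falls between 3 September 2018 and 10 March 2019, so daylight saving is in effect and Mesell Canton is at UTC−03:45.
17:30 Mesell Canton + 3h45m = 21:15 UTC.
At the standard offset (UTC+13:00), 21:15 UTC + 13h = 10:15 Yalis District standard time (rolling into the next day, 5 March 2019).
Daylight saving runs 11 November 2018 – 24 March 2019; the standard-time date in Yalis District, March 5, 2019, is inside that window, so Yalis District is at UTC+14:00.
21:15 UTC + 14h = 11:15 Yalis District (rolling into the next day, 5 March 2019).

11:15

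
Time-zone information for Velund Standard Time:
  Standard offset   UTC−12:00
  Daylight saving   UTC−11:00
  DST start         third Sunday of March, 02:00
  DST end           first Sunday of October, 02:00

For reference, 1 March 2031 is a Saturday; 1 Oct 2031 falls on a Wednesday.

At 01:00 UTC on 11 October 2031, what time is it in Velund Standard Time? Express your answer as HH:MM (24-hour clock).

1 March 2031 is a Saturday, so the first Sunday is March 2 and the third is March 16.
1 October 2031 is a Wednesday, so the first Sunday is October 5.
At the standard offset (UTC−12:00), 01:00 UTC − 12h = 13:00 Velund Standard Time standard time (rolling into the previous day, 10 October 2031).
Daylight saving runs 16 March – 5 October; the standard-time date in Velund Standard Time, 10 October 2031, is outside that window, so Velund Standard Time is on standard time at UTC−12:00.
01:00 UTC − 12h = 13:00 local (rolling into the previous day, 10 October 2031).

13:00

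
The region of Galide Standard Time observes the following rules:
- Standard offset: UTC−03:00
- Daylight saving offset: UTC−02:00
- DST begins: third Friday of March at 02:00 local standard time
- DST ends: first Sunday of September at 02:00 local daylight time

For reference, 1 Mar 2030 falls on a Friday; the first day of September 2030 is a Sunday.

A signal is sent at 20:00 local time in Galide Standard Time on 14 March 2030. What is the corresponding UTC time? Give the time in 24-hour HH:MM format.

1 March 2030 is a Friday, so the first Friday is March 1 and the third is March 15.
1 September 2030 is a Sunday, so the first Sunday is September 1.
Daylight saving runs 15 March – 1 September; 14 March 2030 is outside that window, so Galide Standard Time is on standard time at UTC−03:00.
20:00 local + 3h = 23:00 UTC.

23:00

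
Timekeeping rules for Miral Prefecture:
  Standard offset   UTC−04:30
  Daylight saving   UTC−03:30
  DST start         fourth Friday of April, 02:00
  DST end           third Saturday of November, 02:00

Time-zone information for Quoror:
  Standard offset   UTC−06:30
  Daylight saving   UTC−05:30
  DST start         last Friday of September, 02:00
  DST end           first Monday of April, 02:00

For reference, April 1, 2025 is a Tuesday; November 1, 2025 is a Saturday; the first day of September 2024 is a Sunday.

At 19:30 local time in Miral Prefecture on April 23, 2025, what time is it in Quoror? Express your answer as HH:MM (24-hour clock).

17:30

1 April 2025 is a Tuesday, so the first Friday is April 4 and the fourth is April 25.
1 November 2025 is a Saturday, so the first Saturday is November 1 and the third is November 15.
April 23, 2025 does not fall between 25 April and 15 November, so daylight saving is not in effect and Miral Prefecture is at UTC−04:30.
19:30 Miral Prefecture + 4h30m = 00:00 UTC (rolling into the next day, 24 April 2025).
1 September 2024 is a Sunday, so Fridays fall on 6, 13, 20, 27; the last is September 27.
1 April 2025 is a Tuesday, so the first Monday is April 7.
At the standard offset (UTC−06:30), 00:00 UTC − 6h30m = 17:30 Quoror standard time (rolling into the previous day, 23 April 2025).
The standard-time date in Quoror, April 23, 2025, does not fall between 27 September 2024 and 7 April 2025, so daylight saving is not in effect and Quoror is at UTC−06:30.
00:00 UTC − 6h30m = 17:30 Quoror (rolling into the previous day, 23 April 2025).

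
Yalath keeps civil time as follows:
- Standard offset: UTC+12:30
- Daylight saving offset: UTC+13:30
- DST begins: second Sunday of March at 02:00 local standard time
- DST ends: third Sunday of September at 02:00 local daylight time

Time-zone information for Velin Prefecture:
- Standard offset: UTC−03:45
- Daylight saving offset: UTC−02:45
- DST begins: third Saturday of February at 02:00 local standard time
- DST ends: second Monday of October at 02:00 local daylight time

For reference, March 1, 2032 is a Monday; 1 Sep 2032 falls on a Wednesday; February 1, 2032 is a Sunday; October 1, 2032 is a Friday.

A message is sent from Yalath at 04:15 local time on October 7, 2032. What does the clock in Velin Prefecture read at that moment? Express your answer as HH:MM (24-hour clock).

13:00

1 March 2032 is a Monday, so the first Sunday is March 7 and the second is March 14.
1 September 2032 is a Wednesday, so the first Sunday is September 5 and the third is September 19.
Daylight saving runs 14 March – 19 September; October 7, 2032 is outside that window, so Yalath is on standard time at UTC+12:30.
04:15 Yalath − 12h30m = 15:45 UTC (rolling into the previous day, 6 October 2032).
1 February 2032 is a Sunday, so the first Saturday is February 7 and the third is February 21.
1 October 2032 is a Friday, so the first Monday is October 4 and the second is October 11.
At the standard offset (UTC−03:45), 15:45 UTC − 3h45m = 12:00 Velin Prefecture standard time.
The standard-time date in Velin Prefecture, October 6, 2032, falls between 21 February and 11 October, so daylight saving is in effect and Velin Prefecture is at UTC−02:45.
15:45 UTC − 2h45m = 13:00 Velin Prefecture.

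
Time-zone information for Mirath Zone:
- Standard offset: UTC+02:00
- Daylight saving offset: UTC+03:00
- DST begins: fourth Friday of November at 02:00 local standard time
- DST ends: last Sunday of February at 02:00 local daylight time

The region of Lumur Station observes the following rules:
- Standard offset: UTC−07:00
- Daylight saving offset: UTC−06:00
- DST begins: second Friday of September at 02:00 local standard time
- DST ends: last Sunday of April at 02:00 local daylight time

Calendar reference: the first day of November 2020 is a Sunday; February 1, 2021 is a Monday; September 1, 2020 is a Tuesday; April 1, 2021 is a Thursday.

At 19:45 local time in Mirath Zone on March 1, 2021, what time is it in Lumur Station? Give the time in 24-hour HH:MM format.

1 November 2020 is a Sunday, so the first Friday is November 6 and the fourth is November 27.
1 February 2021 is a Monday, so Sundays fall on 7, 14, 21, 28; the last is February 28.
March 1, 2021 is outside the daylight-saving period (27 November 2020 – 28 February 2021), so Mirath Zone is on standard time, UTC+02:00.
19:45 Mirath Zone − 2h = 17:45 UTC.
1 September 2020 is a Tuesday, so the first Friday is September 4 and the second is September 11.
1 April 2021 is a Thursday, so Sundays fall on 4, 11, 18, 25; the last is April 25.
At the standard offset (UTC−07:00), 17:45 UTC − 7h = 10:45 Lumur Station standard time.
The standard-time date in Lumur Station, March 1, 2021, lies within the daylight-saving period (11 September 2020 – 25 April 2021), so Lumur Station is on daylight time, UTC−06:00.
17:45 UTC − 6h = 11:45 Lumur Station.

11:45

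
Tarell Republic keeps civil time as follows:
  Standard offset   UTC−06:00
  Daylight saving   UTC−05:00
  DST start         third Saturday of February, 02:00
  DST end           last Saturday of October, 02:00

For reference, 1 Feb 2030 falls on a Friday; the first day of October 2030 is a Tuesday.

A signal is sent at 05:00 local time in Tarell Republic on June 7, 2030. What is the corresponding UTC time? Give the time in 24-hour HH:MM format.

10:00

1 February 2030 is a Friday, so the first Saturday is February 2 and the third is February 16.
1 October 2030 is a Tuesday, so Saturdays fall on 5, 12, 19, 26; the last is October 26.
June 7, 2030 falls between 16 February and 26 October, so daylight saving is in effect and Tarell Republic is at UTC−05:00.
05:00 local + 5h = 10:00 UTC.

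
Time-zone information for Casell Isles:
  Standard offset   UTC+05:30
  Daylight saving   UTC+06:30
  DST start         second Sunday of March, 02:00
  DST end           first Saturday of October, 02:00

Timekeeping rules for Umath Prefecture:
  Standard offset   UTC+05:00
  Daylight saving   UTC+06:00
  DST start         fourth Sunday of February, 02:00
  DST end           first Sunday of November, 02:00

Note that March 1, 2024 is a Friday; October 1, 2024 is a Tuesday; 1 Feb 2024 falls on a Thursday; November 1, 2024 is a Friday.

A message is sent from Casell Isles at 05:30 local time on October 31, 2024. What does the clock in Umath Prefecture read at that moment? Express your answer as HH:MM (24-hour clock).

06:00

1 March 2024 is a Friday, so the first Sunday is March 3 and the second is March 10.
1 October 2024 is a Tuesday, so the first Saturday is October 5.
Daylight saving runs 10 March – 5 October; October 31, 2024 is outside that window, so Casell Isles is on standard time at UTC+05:30.
05:30 Casell Isles − 5h30m = 00:00 UTC.
1 February 2024 is a Thursday, so the first Sunday is February 4 and the fourth is February 25.
1 November 2024 is a Friday, so the first Sunday is November 3.
At the standard offset (UTC+05:00), 00:00 UTC + 5h = 05:00 Umath Prefecture standard time.
The standard-time date in Umath Prefecture, October 31, 2024, falls between 25 February and 3 November, so daylight saving is in effect and Umath Prefecture is at UTC+06:00.
00:00 UTC + 6h = 06:00 Umath Prefecture.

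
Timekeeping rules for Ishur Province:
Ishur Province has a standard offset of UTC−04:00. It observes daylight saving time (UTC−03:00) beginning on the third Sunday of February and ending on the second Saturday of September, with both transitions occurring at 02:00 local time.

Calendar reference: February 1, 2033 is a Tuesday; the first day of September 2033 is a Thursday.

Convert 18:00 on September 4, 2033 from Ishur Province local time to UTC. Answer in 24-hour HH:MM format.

21:00

1 February 2033 is a Tuesday, so the first Sunday is February 6 and the third is February 20.
1 September 2033 is a Thursday, so the first Saturday is September 3 and the second is September 10.
September 4, 2033 lies within the daylight-saving period (20 February – 10 September), so Ishur Province is on daylight time, UTC−03:00.
18:00 local + 3h = 21:00 UTC.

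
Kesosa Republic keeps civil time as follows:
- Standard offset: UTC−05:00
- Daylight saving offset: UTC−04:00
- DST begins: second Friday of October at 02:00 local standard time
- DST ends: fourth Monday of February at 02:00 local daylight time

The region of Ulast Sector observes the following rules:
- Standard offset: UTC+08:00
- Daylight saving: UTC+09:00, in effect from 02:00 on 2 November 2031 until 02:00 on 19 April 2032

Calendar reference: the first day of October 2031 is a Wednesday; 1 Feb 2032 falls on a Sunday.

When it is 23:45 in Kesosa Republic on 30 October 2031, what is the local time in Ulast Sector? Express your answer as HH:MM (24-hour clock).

11:45

1 October 2031 is a Wednesday, so the first Friday is October 3 and the second is October 10.
1 February 2032 is a Sunday, so the first Monday is February 2 and the fourth is February 23.
30 October 2031 falls between 10 October 2031 and 23 February 2032, so daylight saving is in effect and Kesosa Republic is at UTC−04:00.
23:45 Kesosa Republic + 4h = 03:45 UTC (rolling into the next day, 31 October 2031).
At the standard offset (UTC+08:00), 03:45 UTC + 8h = 11:45 Ulast Sector standard time.
The standard-time date in Ulast Sector, 31 October 2031, does not fall between 2 November 2031 and 19 April 2032, so daylight saving is not in effect and Ulast Sector is at UTC+08:00.
03:45 UTC + 8h = 11:45 Ulast Sector.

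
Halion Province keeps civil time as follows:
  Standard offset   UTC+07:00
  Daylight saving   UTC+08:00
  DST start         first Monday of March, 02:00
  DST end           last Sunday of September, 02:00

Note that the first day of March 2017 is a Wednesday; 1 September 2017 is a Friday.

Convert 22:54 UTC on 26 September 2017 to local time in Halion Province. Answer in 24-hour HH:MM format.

05:54

1 March 2017 is a Wednesday, so the first Monday is March 6.
1 September 2017 is a Friday, so Sundays fall on 3, 10, 17, 24; the last is September 24.
At the standard offset (UTC+07:00), 22:54 UTC + 7h = 05:54 Halion Province standard time (rolling into the next day, 27 September 2017).
The standard-time date in Halion Province, 27 September 2017, is outside the daylight-saving period (6 March – 24 September), so Halion Province is on standard time, UTC+07:00.
22:54 UTC + 7h = 05:54 local (rolling into the next day, 27 September 2017).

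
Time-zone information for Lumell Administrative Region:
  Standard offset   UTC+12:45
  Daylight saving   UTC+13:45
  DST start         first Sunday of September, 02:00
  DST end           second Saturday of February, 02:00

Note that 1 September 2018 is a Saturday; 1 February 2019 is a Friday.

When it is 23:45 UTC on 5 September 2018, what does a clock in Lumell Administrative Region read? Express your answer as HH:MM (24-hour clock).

13:30

1 September 2018 is a Saturday, so the first Sunday is September 2.
1 February 2019 is a Friday, so the first Saturday is February 2 and the second is February 9.
At the standard offset (UTC+12:45), 23:45 UTC + 12h45m = 12:30 Lumell Administrative Region standard time (rolling into the next day, 6 September 2018).
The standard-time date in Lumell Administrative Region, 6 September 2018, falls between 2 September 2018 and 9 February 2019, so daylight saving is in effect and Lumell Administrative Region is at UTC+13:45.
23:45 UTC + 13h45m = 13:30 local (rolling into the next day, 6 September 2018).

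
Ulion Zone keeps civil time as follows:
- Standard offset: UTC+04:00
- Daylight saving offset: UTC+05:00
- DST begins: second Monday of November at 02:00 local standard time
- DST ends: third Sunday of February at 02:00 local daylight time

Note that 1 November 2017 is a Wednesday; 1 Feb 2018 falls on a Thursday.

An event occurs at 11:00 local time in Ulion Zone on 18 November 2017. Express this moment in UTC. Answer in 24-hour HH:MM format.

06:00

1 November 2017 is a Wednesday, so the first Monday is November 6 and the second is November 13.
1 February 2018 is a Thursday, so the first Sunday is February 4 and the third is February 18.
Daylight saving runs 13 November 2017 – 18 February 2018; 18 November 2017 is inside that window, so Ulion Zone is at UTC+05:00.
11:00 local − 5h = 06:00 UTC.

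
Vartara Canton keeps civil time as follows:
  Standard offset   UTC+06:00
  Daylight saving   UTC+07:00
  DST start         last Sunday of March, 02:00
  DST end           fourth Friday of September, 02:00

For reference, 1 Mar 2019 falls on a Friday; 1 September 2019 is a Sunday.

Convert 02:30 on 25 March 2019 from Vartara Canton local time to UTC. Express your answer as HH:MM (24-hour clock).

1 March 2019 is a Friday, so Sundays fall on 3, 10, 17, 24, 31; the last is March 31.
1 September 2019 is a Sunday, so the first Friday is September 6 and the fourth is September 27.
Daylight saving runs 31 March – 27 September; 25 March 2019 is outside that window, so Vartara Canton is on standard time at UTC+06:00.
02:30 local − 6h = 20:30 UTC (rolling into the previous day, 24 March 2019).

20:30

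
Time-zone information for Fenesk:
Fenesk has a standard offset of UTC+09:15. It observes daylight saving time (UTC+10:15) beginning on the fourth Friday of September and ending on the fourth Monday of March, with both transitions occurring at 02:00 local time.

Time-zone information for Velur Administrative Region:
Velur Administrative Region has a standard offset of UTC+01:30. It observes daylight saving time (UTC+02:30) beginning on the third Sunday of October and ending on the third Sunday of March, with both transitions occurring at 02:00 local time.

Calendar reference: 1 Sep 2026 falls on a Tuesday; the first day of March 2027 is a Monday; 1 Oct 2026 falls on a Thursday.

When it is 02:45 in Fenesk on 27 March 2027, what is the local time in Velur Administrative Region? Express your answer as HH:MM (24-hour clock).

1 September 2026 is a Tuesday, so the first Friday is September 4 and the fourth is September 25.
1 March 2027 is a Monday, so the first Monday is March 1 and the fourth is March 22.
27 March 2027 is outside the daylight-saving period (25 September 2026 – 22 March 2027), so Fenesk is on standard time, UTC+09:15.
02:45 Fenesk − 9h15m = 17:30 UTC (rolling into the previous day, 26 March 2027).
1 October 2026 is a Thursday, so the first Sunday is October 4 and the third is October 18.
1 March 2027 is a Monday, so the first Sunday is March 7 and the third is March 21.
At the standard offset (UTC+01:30), 17:30 UTC + 1h30m = 19:00 Velur Administrative Region standard time.
The standard-time date in Velur Administrative Region, 26 March 2027, is outside the daylight-saving period (18 October 2026 – 21 March 2027), so Velur Administrative Region is on standard time, UTC+01:30.
17:30 UTC + 1h30m = 19:00 Velur Administrative Region.

19:00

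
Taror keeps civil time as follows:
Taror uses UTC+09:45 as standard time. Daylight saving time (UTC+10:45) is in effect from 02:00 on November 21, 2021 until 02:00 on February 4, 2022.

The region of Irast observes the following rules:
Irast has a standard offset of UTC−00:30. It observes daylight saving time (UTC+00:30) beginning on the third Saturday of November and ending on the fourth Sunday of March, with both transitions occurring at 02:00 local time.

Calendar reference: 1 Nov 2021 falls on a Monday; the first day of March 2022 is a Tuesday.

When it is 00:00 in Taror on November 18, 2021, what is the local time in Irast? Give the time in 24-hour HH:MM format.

13:45

November 18, 2021 does not fall between 21 November 2021 and 4 February 2022, so daylight saving is not in effect and Taror is at UTC+09:45.
00:00 Taror − 9h45m = 14:15 UTC (rolling into the previous day, 17 November 2021).
1 November 2021 is a Monday, so the first Saturday is November 6 and the third is November 20.
1 March 2022 is a Tuesday, so the first Sunday is March 6 and the fourth is March 27.
At the standard offset (UTC−00:30), 14:15 UTC − 0h30m = 13:45 Irast standard time.
The standard-time date in Irast, November 17, 2021, is outside the daylight-saving period (20 November 2021 – 27 March 2022), so Irast is on standard time, UTC−00:30.
14:15 UTC − 0h30m = 13:45 Irast.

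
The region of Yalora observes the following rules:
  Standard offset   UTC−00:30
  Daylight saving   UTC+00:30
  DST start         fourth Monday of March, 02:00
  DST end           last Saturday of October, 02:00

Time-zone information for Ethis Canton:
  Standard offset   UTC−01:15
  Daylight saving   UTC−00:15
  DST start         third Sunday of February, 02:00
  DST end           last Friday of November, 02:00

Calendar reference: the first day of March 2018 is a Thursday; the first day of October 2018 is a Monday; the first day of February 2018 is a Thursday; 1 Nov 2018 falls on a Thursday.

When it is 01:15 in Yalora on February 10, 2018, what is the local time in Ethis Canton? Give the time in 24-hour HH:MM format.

00:30

1 March 2018 is a Thursday, so the first Monday is March 5 and the fourth is March 26.
1 October 2018 is a Monday, so Saturdays fall on 6, 13, 20, 27; the last is October 27.
Daylight saving runs 26 March – 27 October; February 10, 2018 is outside that window, so Yalora is on standard time at UTC−00:30.
01:15 Yalora + 0h30m = 01:45 UTC.
1 February 2018 is a Thursday, so the first Sunday is February 4 and the third is February 18.
1 November 2018 is a Thursday, so Fridays fall on 2, 9, 16, 23, 30; the last is November 30.
At the standard offset (UTC−01:15), 01:45 UTC − 1h15m = 00:30 Ethis Canton standard time.
The standard-time date in Ethis Canton, February 10, 2018, does not fall between 18 February and 30 November, so daylight saving is not in effect and Ethis Canton is at UTC−01:15.
01:45 UTC − 1h15m = 00:30 Ethis Canton.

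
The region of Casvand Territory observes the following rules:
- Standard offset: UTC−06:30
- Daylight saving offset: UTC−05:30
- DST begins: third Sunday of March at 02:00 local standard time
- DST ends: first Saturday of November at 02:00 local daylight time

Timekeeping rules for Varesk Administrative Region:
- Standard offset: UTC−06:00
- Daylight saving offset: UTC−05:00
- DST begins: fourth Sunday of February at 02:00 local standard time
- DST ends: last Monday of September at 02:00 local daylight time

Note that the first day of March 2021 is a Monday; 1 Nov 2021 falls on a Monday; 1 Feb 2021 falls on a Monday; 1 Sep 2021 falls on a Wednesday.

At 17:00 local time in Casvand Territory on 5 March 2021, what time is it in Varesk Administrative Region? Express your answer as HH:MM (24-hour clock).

18:30

1 March 2021 is a Monday, so the first Sunday is March 7 and the third is March 21.
1 November 2021 is a Monday, so the first Saturday is November 6.
5 March 2021 does not fall between 21 March and 6 November, so daylight saving is not in effect and Casvand Territory is at UTC−06:30.
17:00 Casvand Territory + 6h30m = 23:30 UTC.
1 February 2021 is a Monday, so the first Sunday is February 7 and the fourth is February 28.
1 September 2021 is a Wednesday, so Mondays fall on 6, 13, 20, 27; the last is September 27.
At the standard offset (UTC−06:00), 23:30 UTC − 6h = 17:30 Varesk Administrative Region standard time.
The standard-time date in Varesk Administrative Region, 5 March 2021, lies within the daylight-saving period (28 February – 27 September), so Varesk Administrative Region is on daylight time, UTC−05:00.
23:30 UTC − 5h = 18:30 Varesk Administrative Region.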